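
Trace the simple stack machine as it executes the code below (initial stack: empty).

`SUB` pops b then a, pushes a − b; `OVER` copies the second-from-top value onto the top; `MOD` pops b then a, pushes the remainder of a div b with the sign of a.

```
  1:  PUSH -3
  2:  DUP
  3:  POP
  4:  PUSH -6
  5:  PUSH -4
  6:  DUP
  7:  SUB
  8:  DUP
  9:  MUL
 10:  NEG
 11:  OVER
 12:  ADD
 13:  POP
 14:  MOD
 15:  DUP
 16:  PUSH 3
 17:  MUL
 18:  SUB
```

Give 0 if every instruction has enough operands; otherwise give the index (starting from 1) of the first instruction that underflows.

0

PUSH -3  [-3]
DUP      [-3, -3]
POP      [-3]
PUSH -6  [-3, -6]
PUSH -4  [-3, -6, -4]
DUP      [-3, -6, -4, -4]
SUB      [-3, -6, 0]
DUP      [-3, -6, 0, 0]
MUL      [-3, -6, 0]
NEG      [-3, -6, 0]
OVER     [-3, -6, 0, -6]
ADD      [-3, -6, -6]
POP      [-3, -6]
MOD      [-3]
DUP      [-3, -3]
PUSH 3   [-3, -3, 3]
MUL      [-3, -9]
SUB      [6]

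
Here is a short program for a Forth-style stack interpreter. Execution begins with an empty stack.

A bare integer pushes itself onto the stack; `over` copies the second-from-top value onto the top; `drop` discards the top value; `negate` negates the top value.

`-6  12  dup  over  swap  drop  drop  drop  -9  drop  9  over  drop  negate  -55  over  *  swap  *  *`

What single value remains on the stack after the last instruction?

26730

-6     → [-6]
12     → [-6, 12]
dup    → [-6, 12, 12]
over   → [-6, 12, 12, 12]
swap   → [-6, 12, 12, 12]
drop   → [-6, 12, 12]
drop   → [-6, 12]
drop   → [-6]
-9     → [-6, -9]
drop   → [-6]
9      → [-6, 9]
over   → [-6, 9, -6]
drop   → [-6, 9]
negate → [-6, -9]
-55    → [-6, -9, -55]
over   → [-6, -9, -55, -9]
*      → [-6, -9, 495]
swap   → [-6, 495, -9]
*      → [-6, -4455]
*      → [26730]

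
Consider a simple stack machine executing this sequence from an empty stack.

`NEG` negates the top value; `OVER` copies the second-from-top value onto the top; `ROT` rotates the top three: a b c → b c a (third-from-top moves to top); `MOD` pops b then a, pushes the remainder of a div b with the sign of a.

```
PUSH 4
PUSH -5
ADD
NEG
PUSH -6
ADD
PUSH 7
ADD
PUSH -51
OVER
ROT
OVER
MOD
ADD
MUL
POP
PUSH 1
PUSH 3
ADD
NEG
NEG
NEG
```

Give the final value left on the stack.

PUSH 4   -> [4]
PUSH -5  -> [4, -5]
ADD      -> [-1]
NEG      -> [1]
PUSH -6  -> [1, -6]
ADD      -> [-5]
PUSH 7   -> [-5, 7]
ADD      -> [2]
PUSH -51 -> [2, -51]
OVER     -> [2, -51, 2]
ROT      -> [-51, 2, 2]
OVER     -> [-51, 2, 2, 2]
MOD      -> [-51, 2, 0]
ADD      -> [-51, 2]
MUL      -> [-102]
POP      -> []
PUSH 1   -> [1]
PUSH 3   -> [1, 3]
ADD      -> [4]
NEG      -> [-4]
NEG      -> [4]
NEG      -> [-4]

-4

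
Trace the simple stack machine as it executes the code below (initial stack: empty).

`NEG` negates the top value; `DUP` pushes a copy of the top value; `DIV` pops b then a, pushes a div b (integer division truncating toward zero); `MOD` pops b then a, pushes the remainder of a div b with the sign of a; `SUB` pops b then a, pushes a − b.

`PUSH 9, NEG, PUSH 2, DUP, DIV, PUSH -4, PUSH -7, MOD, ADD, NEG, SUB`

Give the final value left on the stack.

PUSH 9  : 9
NEG     : -9
PUSH 2  : -9 2
DUP     : -9 2 2
DIV     : -9 1
PUSH -4 : -9 1 -4
PUSH -7 : -9 1 -4 -7
MOD     : -9 1 -4
ADD     : -9 -3
NEG     : -9 3
SUB     : -12

-12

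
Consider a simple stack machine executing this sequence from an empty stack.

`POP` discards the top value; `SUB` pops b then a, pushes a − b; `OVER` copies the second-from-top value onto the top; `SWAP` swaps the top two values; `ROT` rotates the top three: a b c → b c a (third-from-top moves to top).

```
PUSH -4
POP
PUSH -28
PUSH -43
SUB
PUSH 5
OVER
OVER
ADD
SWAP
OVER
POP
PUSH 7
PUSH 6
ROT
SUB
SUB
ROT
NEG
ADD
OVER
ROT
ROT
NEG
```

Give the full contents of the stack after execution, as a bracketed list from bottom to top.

[20, 20, 9]

PUSH -4  → [-4]
POP      → []
PUSH -28 → [-28]
PUSH -43 → [-28, -43]
SUB      → [15]
PUSH 5   → [15, 5]
OVER     → [15, 5, 15]
OVER     → [15, 5, 15, 5]
ADD      → [15, 5, 20]
SWAP     → [15, 20, 5]
OVER     → [15, 20, 5, 20]
POP      → [15, 20, 5]
PUSH 7   → [15, 20, 5, 7]
PUSH 6   → [15, 20, 5, 7, 6]
ROT      → [15, 20, 7, 6, 5]
SUB      → [15, 20, 7, 1]
SUB      → [15, 20, 6]
ROT      → [20, 6, 15]
NEG      → [20, 6, -15]
ADD      → [20, -9]
OVER     → [20, -9, 20]
ROT      → [-9, 20, 20]
ROT      → [20, 20, -9]
NEG      → [20, 20, 9]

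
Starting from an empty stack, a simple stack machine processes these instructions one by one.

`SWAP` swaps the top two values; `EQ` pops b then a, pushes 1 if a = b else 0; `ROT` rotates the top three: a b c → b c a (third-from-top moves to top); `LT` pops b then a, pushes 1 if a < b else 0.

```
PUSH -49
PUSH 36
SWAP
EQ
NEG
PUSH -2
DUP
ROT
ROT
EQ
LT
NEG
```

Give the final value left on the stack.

-1

PUSH -49  -49
PUSH 36   -49 36
SWAP      36 -49
EQ        0
NEG       0
PUSH -2   0 -2
DUP       0 -2 -2
ROT       -2 -2 0
ROT       -2 0 -2
EQ        -2 0
LT        1
NEG       -1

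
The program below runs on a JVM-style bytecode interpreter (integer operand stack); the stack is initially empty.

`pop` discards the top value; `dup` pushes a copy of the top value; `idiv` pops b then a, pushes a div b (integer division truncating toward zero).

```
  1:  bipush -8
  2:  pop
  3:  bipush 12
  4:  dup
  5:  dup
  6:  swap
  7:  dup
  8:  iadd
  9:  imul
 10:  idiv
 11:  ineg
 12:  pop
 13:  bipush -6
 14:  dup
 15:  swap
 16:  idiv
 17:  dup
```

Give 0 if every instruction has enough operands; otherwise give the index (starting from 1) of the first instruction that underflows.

0

bipush -8  [-8]
pop        []
bipush 12  [12]
dup        [12, 12]
dup        [12, 12, 12]
swap       [12, 12, 12]
dup        [12, 12, 12, 12]
iadd       [12, 12, 24]
imul       [12, 288]
idiv       [0]
ineg       [0]
pop        []
bipush -6  [-6]
dup        [-6, -6]
swap       [-6, -6]
idiv       [1]
dup        [1, 1]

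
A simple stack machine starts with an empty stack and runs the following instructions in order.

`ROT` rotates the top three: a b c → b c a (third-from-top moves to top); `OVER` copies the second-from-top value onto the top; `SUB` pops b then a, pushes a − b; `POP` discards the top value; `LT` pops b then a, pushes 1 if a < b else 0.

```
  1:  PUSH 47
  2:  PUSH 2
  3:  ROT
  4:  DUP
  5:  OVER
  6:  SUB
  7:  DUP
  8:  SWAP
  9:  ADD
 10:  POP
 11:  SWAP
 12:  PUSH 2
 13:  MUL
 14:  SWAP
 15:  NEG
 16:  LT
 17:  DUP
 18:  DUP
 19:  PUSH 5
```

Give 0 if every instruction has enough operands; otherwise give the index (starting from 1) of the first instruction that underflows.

PUSH 47 : [47]
PUSH 2  : [47, 2]
ROT  — needs 3 operands, stack has 2 → underflow

3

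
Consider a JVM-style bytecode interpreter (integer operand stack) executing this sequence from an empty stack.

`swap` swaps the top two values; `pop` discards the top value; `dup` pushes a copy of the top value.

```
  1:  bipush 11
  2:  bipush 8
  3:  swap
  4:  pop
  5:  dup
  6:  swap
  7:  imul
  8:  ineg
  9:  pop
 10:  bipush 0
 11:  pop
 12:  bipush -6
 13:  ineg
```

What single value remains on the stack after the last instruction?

bipush 11 -> 11
bipush 8  -> 11 8
swap      -> 8 11
pop       -> 8
dup       -> 8 8
swap      -> 8 8
imul      -> 64
ineg      -> -64
pop       -> (empty)
bipush 0  -> 0
pop       -> (empty)
bipush -6 -> -6
ineg      -> 6

6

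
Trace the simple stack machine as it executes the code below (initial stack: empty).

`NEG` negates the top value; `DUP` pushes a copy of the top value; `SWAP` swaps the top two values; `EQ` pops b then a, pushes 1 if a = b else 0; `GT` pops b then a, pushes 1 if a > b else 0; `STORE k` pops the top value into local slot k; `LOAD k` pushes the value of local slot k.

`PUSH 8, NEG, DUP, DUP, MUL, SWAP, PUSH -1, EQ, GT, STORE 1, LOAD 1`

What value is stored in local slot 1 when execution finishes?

1

PUSH 8  -> [8]
NEG     -> [-8]
DUP     -> [-8, -8]
DUP     -> [-8, -8, -8]
MUL     -> [-8, 64]
SWAP    -> [64, -8]
PUSH -1 -> [64, -8, -1]
EQ      -> [64, 0]
GT      -> [1]
STORE 1 -> []
LOAD 1  -> [1]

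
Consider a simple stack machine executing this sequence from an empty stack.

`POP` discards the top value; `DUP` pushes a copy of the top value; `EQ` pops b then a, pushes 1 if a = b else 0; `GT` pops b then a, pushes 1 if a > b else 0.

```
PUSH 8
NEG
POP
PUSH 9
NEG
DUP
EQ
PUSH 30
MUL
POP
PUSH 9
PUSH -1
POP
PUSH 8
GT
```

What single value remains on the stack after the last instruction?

PUSH 8  : 8
NEG     : -8
POP     : (empty)
PUSH 9  : 9
NEG     : -9
DUP     : -9 -9
EQ      : 1
PUSH 30 : 1 30
MUL     : 30
POP     : (empty)
PUSH 9  : 9
PUSH -1 : 9 -1
POP     : 9
PUSH 8  : 9 8
GT      : 1

1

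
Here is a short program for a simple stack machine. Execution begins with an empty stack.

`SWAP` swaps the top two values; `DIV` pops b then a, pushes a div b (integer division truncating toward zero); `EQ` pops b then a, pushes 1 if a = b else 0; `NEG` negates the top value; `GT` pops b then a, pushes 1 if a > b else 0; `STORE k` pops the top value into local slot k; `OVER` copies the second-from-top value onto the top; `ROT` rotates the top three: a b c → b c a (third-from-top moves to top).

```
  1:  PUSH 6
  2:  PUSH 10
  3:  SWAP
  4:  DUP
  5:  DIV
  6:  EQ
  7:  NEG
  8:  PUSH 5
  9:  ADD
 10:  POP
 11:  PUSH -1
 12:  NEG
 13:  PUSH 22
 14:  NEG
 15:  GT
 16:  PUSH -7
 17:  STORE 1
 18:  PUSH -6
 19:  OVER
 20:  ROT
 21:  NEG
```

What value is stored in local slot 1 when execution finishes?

PUSH 6   [6]
PUSH 10  [6, 10]
SWAP     [10, 6]
DUP      [10, 6, 6]
DIV      [10, 1]
EQ       [0]
NEG      [0]
PUSH 5   [0, 5]
ADD      [5]
POP      []
PUSH -1  [-1]
NEG      [1]
PUSH 22  [1, 22]
NEG      [1, -22]
GT       [1]
PUSH -7  [1, -7]
STORE 1  [1]
PUSH -6  [1, -6]
OVER     [1, -6, 1]
ROT      [-6, 1, 1]
NEG      [-6, 1, -1]

-7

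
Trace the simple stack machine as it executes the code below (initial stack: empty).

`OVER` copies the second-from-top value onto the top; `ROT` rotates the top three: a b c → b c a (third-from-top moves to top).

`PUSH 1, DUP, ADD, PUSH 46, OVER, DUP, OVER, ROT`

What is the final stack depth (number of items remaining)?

5

PUSH 1  → [1]
DUP     → [1, 1]
ADD     → [2]
PUSH 46 → [2, 46]
OVER    → [2, 46, 2]
DUP     → [2, 46, 2, 2]
OVER    → [2, 46, 2, 2, 2]
ROT     → [2, 46, 2, 2, 2]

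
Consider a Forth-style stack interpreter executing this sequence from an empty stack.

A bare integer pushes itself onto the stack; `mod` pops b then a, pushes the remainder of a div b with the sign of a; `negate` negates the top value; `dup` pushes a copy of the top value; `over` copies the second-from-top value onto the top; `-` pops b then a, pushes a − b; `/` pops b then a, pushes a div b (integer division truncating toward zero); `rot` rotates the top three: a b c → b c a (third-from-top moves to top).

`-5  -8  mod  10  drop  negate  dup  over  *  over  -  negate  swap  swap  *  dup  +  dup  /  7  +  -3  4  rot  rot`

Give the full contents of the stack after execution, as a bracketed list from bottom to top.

[4, 8, -3]

-5     → -5
-8     → -5 -8
mod    → -5
10     → -5 10
drop   → -5
negate → 5
dup    → 5 5
over   → 5 5 5
*      → 5 25
over   → 5 25 5
-      → 5 20
negate → 5 -20
swap   → -20 5
swap   → 5 -20
*      → -100
dup    → -100 -100
+      → -200
dup    → -200 -200
/      → 1
7      → 1 7
+      → 8
-3     → 8 -3
4      → 8 -3 4
rot    → -3 4 8
rot    → 4 8 -3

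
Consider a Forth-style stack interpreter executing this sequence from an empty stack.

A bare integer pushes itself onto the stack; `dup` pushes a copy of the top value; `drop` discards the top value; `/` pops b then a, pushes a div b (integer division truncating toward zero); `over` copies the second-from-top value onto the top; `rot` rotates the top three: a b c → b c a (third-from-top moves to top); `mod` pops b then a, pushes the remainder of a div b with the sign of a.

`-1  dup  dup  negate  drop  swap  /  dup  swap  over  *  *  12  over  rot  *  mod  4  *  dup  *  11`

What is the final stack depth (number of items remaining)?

2

-1     -> [-1]
dup    -> [-1, -1]
dup    -> [-1, -1, -1]
negate -> [-1, -1, 1]
drop   -> [-1, -1]
swap   -> [-1, -1]
/      -> [1]
dup    -> [1, 1]
swap   -> [1, 1]
over   -> [1, 1, 1]
*      -> [1, 1]
*      -> [1]
12     -> [1, 12]
over   -> [1, 12, 1]
rot    -> [12, 1, 1]
*      -> [12, 1]
mod    -> [0]
4      -> [0, 4]
*      -> [0]
dup    -> [0, 0]
*      -> [0]
11     -> [0, 11]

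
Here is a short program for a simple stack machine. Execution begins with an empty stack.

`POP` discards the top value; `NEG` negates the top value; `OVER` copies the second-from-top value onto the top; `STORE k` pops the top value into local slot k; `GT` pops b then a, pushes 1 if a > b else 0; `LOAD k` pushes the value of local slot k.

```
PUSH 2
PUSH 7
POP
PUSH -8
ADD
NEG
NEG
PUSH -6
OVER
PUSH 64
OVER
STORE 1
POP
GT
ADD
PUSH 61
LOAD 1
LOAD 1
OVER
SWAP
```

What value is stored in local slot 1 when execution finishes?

PUSH 2   2
PUSH 7   2 7
POP      2
PUSH -8  2 -8
ADD      -6
NEG      6
NEG      -6
PUSH -6  -6 -6
OVER     -6 -6 -6
PUSH 64  -6 -6 -6 64
OVER     -6 -6 -6 64 -6
STORE 1  -6 -6 -6 64
POP      -6 -6 -6
GT       -6 0
ADD      -6
PUSH 61  -6 61
LOAD 1   -6 61 -6
LOAD 1   -6 61 -6 -6
OVER     -6 61 -6 -6 -6
SWAP     -6 61 -6 -6 -6

-6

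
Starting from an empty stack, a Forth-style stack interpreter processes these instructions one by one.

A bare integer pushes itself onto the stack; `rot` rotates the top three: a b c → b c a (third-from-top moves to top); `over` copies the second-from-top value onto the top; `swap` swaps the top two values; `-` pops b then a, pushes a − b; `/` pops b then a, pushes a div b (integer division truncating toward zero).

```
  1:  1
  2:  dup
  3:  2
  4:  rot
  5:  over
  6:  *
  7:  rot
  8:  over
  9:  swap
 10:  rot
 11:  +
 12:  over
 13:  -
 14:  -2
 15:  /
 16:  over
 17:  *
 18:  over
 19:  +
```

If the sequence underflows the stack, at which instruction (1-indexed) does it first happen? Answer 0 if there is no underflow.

0

1     1
dup   1 1
2     1 1 2
rot   1 2 1
over  1 2 1 2
*     1 2 2
rot   2 2 1
over  2 2 1 2
swap  2 2 2 1
rot   2 2 1 2
+     2 2 3
over  2 2 3 2
-     2 2 1
-2    2 2 1 -2
/     2 2 0
over  2 2 0 2
*     2 2 0
over  2 2 0 2
+     2 2 2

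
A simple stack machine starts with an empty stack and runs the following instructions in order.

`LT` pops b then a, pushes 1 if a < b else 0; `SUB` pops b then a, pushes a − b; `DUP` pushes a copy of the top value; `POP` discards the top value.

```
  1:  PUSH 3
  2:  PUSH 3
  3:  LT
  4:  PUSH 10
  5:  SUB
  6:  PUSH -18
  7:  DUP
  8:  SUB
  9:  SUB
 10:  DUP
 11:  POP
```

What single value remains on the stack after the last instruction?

PUSH 3   : 3
PUSH 3   : 3 3
LT       : 0
PUSH 10  : 0 10
SUB      : -10
PUSH -18 : -10 -18
DUP      : -10 -18 -18
SUB      : -10 0
SUB      : -10
DUP      : -10 -10
POP      : -10

-10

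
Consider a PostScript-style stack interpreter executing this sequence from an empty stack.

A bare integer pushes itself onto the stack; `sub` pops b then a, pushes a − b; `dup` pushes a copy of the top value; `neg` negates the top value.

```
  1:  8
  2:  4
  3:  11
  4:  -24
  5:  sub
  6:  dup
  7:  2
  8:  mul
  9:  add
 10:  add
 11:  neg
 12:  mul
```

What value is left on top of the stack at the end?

-872

8   → 8
4   → 8 4
11  → 8 4 11
-24 → 8 4 11 -24
sub → 8 4 35
dup → 8 4 35 35
2   → 8 4 35 35 2
mul → 8 4 35 70
add → 8 4 105
add → 8 109
neg → 8 -109
mul → -872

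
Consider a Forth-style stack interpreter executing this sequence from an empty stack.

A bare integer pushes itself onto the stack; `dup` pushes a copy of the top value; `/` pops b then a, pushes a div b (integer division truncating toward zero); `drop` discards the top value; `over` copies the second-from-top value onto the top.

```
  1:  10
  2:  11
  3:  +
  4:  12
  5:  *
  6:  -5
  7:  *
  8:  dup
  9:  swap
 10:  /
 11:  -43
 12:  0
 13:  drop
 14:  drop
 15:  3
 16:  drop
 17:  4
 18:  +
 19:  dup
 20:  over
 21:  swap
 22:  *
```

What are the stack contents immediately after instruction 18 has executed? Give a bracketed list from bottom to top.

10    [10]
11    [10, 11]
+     [21]
12    [21, 12]
*     [252]
-5    [252, -5]
*     [-1260]
dup   [-1260, -1260]
swap  [-1260, -1260]
/     [1]
-43   [1, -43]
0     [1, -43, 0]
drop  [1, -43]
drop  [1]
3     [1, 3]
drop  [1]
4     [1, 4]
+     [5]

[5]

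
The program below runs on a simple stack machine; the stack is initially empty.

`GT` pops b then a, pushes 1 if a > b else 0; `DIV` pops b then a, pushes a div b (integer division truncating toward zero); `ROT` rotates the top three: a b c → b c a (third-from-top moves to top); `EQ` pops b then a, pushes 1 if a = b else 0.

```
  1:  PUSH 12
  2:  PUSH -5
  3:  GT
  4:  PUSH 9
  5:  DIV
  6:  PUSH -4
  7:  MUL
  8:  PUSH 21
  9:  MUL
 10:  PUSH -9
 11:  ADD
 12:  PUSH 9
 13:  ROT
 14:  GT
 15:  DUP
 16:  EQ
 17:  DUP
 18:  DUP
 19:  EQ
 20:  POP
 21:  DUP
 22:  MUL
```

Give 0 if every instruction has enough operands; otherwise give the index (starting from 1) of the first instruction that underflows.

PUSH 12  [12]
PUSH -5  [12, -5]
GT       [1]
PUSH 9   [1, 9]
DIV      [0]
PUSH -4  [0, -4]
MUL      [0]
PUSH 21  [0, 21]
MUL      [0]
PUSH -9  [0, -9]
ADD      [-9]
PUSH 9   [-9, 9]
ROT  — needs 3 operands, stack has 2 → underflow

13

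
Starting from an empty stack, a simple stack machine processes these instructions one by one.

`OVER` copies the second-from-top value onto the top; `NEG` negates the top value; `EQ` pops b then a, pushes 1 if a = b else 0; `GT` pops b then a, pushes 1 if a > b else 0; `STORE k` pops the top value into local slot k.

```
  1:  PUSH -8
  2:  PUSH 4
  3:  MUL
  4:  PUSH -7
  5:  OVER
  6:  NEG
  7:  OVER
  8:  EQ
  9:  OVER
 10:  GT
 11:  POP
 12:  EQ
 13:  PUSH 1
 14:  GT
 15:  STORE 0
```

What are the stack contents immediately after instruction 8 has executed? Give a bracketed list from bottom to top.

[-32, -7, 0]

PUSH -8  -8
PUSH 4   -8 4
MUL      -32
PUSH -7  -32 -7
OVER     -32 -7 -32
NEG      -32 -7 32
OVER     -32 -7 32 -7
EQ       -32 -7 0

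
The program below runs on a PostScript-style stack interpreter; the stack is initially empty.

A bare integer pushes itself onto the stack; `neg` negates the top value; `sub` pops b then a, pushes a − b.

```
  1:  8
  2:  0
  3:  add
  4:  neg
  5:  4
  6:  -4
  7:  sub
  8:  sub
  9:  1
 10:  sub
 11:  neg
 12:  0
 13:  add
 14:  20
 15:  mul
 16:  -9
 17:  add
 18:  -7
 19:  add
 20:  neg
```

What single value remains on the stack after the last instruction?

8   : [8]
0   : [8, 0]
add : [8]
neg : [-8]
4   : [-8, 4]
-4  : [-8, 4, -4]
sub : [-8, 8]
sub : [-16]
1   : [-16, 1]
sub : [-17]
neg : [17]
0   : [17, 0]
add : [17]
20  : [17, 20]
mul : [340]
-9  : [340, -9]
add : [331]
-7  : [331, -7]
add : [324]
neg : [-324]

-324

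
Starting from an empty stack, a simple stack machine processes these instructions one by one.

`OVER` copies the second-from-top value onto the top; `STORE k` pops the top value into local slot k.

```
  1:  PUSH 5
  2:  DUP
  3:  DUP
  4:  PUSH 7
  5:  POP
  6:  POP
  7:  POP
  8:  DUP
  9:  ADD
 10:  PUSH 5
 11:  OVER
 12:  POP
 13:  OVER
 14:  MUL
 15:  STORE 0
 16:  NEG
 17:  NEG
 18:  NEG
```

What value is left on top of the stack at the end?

PUSH 5   [5]
DUP      [5, 5]
DUP      [5, 5, 5]
PUSH 7   [5, 5, 5, 7]
POP      [5, 5, 5]
POP      [5, 5]
POP      [5]
DUP      [5, 5]
ADD      [10]
PUSH 5   [10, 5]
OVER     [10, 5, 10]
POP      [10, 5]
OVER     [10, 5, 10]
MUL      [10, 50]
STORE 0  [10]
NEG      [-10]
NEG      [10]
NEG      [-10]

-10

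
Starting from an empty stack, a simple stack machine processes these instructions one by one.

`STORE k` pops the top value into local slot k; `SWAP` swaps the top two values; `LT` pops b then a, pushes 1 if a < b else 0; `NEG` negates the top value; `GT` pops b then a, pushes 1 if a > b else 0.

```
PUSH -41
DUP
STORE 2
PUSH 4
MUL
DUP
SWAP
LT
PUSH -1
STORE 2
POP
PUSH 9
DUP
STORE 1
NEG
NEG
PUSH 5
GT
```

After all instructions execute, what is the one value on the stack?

1

PUSH -41  -41
DUP       -41 -41
STORE 2   -41
PUSH 4    -41 4
MUL       -164
DUP       -164 -164
SWAP      -164 -164
LT        0
PUSH -1   0 -1
STORE 2   0
POP       (empty)
PUSH 9    9
DUP       9 9
STORE 1   9
NEG       -9
NEG       9
PUSH 5    9 5
GT        1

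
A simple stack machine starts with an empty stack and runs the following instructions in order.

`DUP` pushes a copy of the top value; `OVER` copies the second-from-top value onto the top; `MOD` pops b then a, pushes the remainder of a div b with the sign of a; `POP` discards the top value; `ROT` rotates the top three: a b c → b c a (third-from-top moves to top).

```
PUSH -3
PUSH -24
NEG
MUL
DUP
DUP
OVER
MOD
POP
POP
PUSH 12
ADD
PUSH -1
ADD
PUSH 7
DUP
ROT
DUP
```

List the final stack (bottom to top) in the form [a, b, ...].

[7, 7, -61, -61]

PUSH -3   [-3]
PUSH -24  [-3, -24]
NEG       [-3, 24]
MUL       [-72]
DUP       [-72, -72]
DUP       [-72, -72, -72]
OVER      [-72, -72, -72, -72]
MOD       [-72, -72, 0]
POP       [-72, -72]
POP       [-72]
PUSH 12   [-72, 12]
ADD       [-60]
PUSH -1   [-60, -1]
ADD       [-61]
PUSH 7    [-61, 7]
DUP       [-61, 7, 7]
ROT       [7, 7, -61]
DUP       [7, 7, -61, -61]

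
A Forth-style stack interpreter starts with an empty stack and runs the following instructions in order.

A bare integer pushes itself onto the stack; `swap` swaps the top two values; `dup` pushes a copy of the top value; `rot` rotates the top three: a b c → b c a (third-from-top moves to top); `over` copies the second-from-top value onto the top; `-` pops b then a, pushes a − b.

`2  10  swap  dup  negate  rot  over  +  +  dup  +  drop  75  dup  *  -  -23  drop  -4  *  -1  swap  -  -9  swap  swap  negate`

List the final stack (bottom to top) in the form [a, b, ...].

2      → 2
10     → 2 10
swap   → 10 2
dup    → 10 2 2
negate → 10 2 -2
rot    → 2 -2 10
over   → 2 -2 10 -2
+      → 2 -2 8
+      → 2 6
dup    → 2 6 6
+      → 2 12
drop   → 2
75     → 2 75
dup    → 2 75 75
*      → 2 5625
-      → -5623
-23    → -5623 -23
drop   → -5623
-4     → -5623 -4
*      → 22492
-1     → 22492 -1
swap   → -1 22492
-      → -22493
-9     → -22493 -9
swap   → -9 -22493
swap   → -22493 -9
negate → -22493 9

[-22493, 9]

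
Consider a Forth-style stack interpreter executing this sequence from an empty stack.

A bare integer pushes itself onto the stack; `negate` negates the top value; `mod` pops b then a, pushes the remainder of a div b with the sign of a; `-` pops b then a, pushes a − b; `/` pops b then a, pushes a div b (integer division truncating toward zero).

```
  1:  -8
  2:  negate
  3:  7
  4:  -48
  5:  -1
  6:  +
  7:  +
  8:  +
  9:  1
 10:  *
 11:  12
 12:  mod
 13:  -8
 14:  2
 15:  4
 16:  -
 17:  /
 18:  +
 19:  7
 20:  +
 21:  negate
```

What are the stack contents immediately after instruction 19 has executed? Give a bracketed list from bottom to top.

[-6, 7]

-8     : -8
negate : 8
7      : 8 7
-48    : 8 7 -48
-1     : 8 7 -48 -1
+      : 8 7 -49
+      : 8 -42
+      : -34
1      : -34 1
*      : -34
12     : -34 12
mod    : -10
-8     : -10 -8
2      : -10 -8 2
4      : -10 -8 2 4
-      : -10 -8 -2
/      : -10 4
+      : -6
7      : -6 7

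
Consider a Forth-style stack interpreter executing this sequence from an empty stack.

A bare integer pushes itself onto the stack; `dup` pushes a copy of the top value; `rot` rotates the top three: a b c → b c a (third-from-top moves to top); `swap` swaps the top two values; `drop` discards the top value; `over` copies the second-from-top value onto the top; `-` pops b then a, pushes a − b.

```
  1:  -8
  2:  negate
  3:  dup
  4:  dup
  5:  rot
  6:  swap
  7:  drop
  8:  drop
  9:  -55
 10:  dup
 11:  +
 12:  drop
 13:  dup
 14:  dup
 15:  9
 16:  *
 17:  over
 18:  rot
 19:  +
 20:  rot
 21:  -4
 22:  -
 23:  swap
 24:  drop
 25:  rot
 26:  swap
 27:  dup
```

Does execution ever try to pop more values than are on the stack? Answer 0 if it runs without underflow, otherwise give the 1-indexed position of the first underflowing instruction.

25

-8     → -8
negate → 8
dup    → 8 8
dup    → 8 8 8
rot    → 8 8 8
swap   → 8 8 8
drop   → 8 8
drop   → 8
-55    → 8 -55
dup    → 8 -55 -55
+      → 8 -110
drop   → 8
dup    → 8 8
dup    → 8 8 8
9      → 8 8 8 9
*      → 8 8 72
over   → 8 8 72 8
rot    → 8 72 8 8
+      → 8 72 16
rot    → 72 16 8
-4     → 72 16 8 -4
-      → 72 16 12
swap   → 72 12 16
drop   → 72 12
rot  — needs 3 operands, stack has 2 → underflow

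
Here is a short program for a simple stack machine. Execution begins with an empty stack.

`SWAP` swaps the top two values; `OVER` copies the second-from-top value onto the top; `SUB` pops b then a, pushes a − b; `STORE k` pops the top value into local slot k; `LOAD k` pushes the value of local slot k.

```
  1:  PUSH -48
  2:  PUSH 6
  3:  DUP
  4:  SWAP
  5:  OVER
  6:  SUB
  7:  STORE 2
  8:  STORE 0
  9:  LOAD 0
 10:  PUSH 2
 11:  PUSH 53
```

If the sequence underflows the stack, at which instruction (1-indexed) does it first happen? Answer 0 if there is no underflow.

PUSH -48 : -48
PUSH 6   : -48 6
DUP      : -48 6 6
SWAP     : -48 6 6
OVER     : -48 6 6 6
SUB      : -48 6 0
STORE 2  : -48 6
STORE 0  : -48
LOAD 0   : -48 6
PUSH 2   : -48 6 2
PUSH 53  : -48 6 2 53

0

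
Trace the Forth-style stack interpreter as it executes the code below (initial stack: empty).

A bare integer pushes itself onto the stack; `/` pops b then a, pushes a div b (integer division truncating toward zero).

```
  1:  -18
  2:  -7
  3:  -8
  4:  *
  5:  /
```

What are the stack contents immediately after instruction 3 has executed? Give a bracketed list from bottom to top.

-18 → -18
-7  → -18 -7
-8  → -18 -7 -8

[-18, -7, -8]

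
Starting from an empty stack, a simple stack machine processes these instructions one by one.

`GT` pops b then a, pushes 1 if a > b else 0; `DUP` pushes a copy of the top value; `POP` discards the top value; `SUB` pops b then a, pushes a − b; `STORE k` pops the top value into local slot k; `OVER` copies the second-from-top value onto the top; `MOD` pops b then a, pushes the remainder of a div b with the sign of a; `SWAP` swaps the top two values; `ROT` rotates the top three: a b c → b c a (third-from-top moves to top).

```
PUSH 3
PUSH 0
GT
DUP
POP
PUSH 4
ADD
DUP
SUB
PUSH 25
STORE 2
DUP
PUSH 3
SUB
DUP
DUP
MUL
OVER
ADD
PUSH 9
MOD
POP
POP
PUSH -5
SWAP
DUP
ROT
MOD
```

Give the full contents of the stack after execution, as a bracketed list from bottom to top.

[0, 0]

PUSH 3  → [3]
PUSH 0  → [3, 0]
GT      → [1]
DUP     → [1, 1]
POP     → [1]
PUSH 4  → [1, 4]
ADD     → [5]
DUP     → [5, 5]
SUB     → [0]
PUSH 25 → [0, 25]
STORE 2 → [0]
DUP     → [0, 0]
PUSH 3  → [0, 0, 3]
SUB     → [0, -3]
DUP     → [0, -3, -3]
DUP     → [0, -3, -3, -3]
MUL     → [0, -3, 9]
OVER    → [0, -3, 9, -3]
ADD     → [0, -3, 6]
PUSH 9  → [0, -3, 6, 9]
MOD     → [0, -3, 6]
POP     → [0, -3]
POP     → [0]
PUSH -5 → [0, -5]
SWAP    → [-5, 0]
DUP     → [-5, 0, 0]
ROT     → [0, 0, -5]
MOD     → [0, 0]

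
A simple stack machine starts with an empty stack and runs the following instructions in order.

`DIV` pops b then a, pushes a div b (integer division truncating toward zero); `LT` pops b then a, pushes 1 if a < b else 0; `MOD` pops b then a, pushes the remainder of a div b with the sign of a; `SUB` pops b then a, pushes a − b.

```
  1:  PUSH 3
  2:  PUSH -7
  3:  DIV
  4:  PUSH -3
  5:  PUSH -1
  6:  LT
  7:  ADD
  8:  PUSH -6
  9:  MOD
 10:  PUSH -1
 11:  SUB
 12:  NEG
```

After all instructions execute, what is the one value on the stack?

PUSH 3  -> 3
PUSH -7 -> 3 -7
DIV     -> 0
PUSH -3 -> 0 -3
PUSH -1 -> 0 -3 -1
LT      -> 0 1
ADD     -> 1
PUSH -6 -> 1 -6
MOD     -> 1
PUSH -1 -> 1 -1
SUB     -> 2
NEG     -> -2

-2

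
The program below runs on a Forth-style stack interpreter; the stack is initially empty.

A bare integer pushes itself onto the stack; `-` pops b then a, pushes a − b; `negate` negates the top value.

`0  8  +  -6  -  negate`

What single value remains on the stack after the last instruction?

-14

0      : 0
8      : 0 8
+      : 8
-6     : 8 -6
-      : 14
negate : -14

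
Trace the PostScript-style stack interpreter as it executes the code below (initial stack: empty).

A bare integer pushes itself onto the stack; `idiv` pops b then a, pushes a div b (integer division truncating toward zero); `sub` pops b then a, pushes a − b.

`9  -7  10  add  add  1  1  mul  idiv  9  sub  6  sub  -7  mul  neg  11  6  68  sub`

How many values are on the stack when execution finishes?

3

9    -> 9
-7   -> 9 -7
10   -> 9 -7 10
add  -> 9 3
add  -> 12
1    -> 12 1
1    -> 12 1 1
mul  -> 12 1
idiv -> 12
9    -> 12 9
sub  -> 3
6    -> 3 6
sub  -> -3
-7   -> -3 -7
mul  -> 21
neg  -> -21
11   -> -21 11
6    -> -21 11 6
68   -> -21 11 6 68
sub  -> -21 11 -62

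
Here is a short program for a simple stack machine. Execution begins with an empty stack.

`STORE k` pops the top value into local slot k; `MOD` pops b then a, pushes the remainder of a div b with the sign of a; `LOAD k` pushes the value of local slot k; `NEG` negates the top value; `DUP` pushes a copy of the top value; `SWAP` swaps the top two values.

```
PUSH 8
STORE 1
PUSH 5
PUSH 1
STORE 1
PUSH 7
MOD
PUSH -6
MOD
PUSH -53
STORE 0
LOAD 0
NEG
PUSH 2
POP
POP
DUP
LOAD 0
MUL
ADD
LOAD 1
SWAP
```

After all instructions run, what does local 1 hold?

1

PUSH 8   : [8]
STORE 1  : []
PUSH 5   : [5]
PUSH 1   : [5, 1]
STORE 1  : [5]
PUSH 7   : [5, 7]
MOD      : [5]
PUSH -6  : [5, -6]
MOD      : [5]
PUSH -53 : [5, -53]
STORE 0  : [5]
LOAD 0   : [5, -53]
NEG      : [5, 53]
PUSH 2   : [5, 53, 2]
POP      : [5, 53]
POP      : [5]
DUP      : [5, 5]
LOAD 0   : [5, 5, -53]
MUL      : [5, -265]
ADD      : [-260]
LOAD 1   : [-260, 1]
SWAP     : [1, -260]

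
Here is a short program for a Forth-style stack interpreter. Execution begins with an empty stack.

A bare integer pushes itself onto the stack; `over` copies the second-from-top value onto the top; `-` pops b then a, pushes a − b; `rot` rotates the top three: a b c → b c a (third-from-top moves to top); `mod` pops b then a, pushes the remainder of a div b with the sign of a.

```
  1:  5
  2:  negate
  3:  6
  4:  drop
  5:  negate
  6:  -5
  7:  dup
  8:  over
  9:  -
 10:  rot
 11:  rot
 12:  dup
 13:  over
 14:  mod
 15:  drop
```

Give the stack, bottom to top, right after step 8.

5      → 5
negate → -5
6      → -5 6
drop   → -5
negate → 5
-5     → 5 -5
dup    → 5 -5 -5
over   → 5 -5 -5 -5

[5, -5, -5, -5]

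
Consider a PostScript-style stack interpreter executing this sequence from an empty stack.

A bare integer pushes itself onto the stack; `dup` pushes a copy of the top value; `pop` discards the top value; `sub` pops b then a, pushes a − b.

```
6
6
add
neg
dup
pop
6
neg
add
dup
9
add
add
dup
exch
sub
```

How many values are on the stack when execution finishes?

1

6    → [6]
6    → [6, 6]
add  → [12]
neg  → [-12]
dup  → [-12, -12]
pop  → [-12]
6    → [-12, 6]
neg  → [-12, -6]
add  → [-18]
dup  → [-18, -18]
9    → [-18, -18, 9]
add  → [-18, -9]
add  → [-27]
dup  → [-27, -27]
exch → [-27, -27]
sub  → [0]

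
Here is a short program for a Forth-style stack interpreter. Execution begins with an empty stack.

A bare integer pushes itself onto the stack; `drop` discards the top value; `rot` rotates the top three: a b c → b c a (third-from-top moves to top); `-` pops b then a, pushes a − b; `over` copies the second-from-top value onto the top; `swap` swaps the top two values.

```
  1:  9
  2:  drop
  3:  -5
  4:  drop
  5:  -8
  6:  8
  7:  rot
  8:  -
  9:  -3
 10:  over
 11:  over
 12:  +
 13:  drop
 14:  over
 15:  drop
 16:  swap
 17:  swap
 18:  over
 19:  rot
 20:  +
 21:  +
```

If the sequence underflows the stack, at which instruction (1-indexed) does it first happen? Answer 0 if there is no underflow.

7

9     [9]
drop  []
-5    [-5]
drop  []
-8    [-8]
8     [-8, 8]
rot  — needs 3 operands, stack has 2 → underflow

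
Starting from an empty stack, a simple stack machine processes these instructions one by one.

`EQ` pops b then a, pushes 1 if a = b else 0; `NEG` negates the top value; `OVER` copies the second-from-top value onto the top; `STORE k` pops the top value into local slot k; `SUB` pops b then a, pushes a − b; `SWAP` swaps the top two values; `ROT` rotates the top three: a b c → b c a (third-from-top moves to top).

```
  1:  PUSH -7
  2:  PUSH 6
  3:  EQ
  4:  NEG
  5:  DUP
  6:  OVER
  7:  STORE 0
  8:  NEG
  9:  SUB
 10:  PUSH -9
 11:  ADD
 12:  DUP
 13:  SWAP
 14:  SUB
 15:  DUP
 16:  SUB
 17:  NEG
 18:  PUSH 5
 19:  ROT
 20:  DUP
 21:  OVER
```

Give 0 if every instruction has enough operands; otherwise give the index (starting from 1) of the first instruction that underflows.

PUSH -7 -> [-7]
PUSH 6  -> [-7, 6]
EQ      -> [0]
NEG     -> [0]
DUP     -> [0, 0]
OVER    -> [0, 0, 0]
STORE 0 -> [0, 0]
NEG     -> [0, 0]
SUB     -> [0]
PUSH -9 -> [0, -9]
ADD     -> [-9]
DUP     -> [-9, -9]
SWAP    -> [-9, -9]
SUB     -> [0]
DUP     -> [0, 0]
SUB     -> [0]
NEG     -> [0]
PUSH 5  -> [0, 5]
ROT  — needs 3 operands, stack has 2 → underflow

19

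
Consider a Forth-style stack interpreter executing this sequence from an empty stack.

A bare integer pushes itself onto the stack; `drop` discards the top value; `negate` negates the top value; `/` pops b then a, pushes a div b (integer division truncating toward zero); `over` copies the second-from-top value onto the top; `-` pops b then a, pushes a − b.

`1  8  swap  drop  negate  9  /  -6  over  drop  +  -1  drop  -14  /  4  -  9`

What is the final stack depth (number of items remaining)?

1       [1]
8       [1, 8]
swap    [8, 1]
drop    [8]
negate  [-8]
9       [-8, 9]
/       [0]
-6      [0, -6]
over    [0, -6, 0]
drop    [0, -6]
+       [-6]
-1      [-6, -1]
drop    [-6]
-14     [-6, -14]
/       [0]
4       [0, 4]
-       [-4]
9       [-4, 9]

2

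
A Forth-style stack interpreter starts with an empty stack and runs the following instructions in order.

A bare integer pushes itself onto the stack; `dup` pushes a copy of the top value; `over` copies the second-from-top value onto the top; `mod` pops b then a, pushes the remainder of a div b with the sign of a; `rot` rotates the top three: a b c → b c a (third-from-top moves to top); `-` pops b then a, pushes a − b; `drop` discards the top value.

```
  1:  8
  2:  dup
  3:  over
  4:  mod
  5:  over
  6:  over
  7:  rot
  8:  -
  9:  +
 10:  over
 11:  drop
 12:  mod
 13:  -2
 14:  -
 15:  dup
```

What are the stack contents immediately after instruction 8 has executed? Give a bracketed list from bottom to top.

[8, 8, 0]

8    → [8]
dup  → [8, 8]
over → [8, 8, 8]
mod  → [8, 0]
over → [8, 0, 8]
over → [8, 0, 8, 0]
rot  → [8, 8, 0, 0]
-    → [8, 8, 0]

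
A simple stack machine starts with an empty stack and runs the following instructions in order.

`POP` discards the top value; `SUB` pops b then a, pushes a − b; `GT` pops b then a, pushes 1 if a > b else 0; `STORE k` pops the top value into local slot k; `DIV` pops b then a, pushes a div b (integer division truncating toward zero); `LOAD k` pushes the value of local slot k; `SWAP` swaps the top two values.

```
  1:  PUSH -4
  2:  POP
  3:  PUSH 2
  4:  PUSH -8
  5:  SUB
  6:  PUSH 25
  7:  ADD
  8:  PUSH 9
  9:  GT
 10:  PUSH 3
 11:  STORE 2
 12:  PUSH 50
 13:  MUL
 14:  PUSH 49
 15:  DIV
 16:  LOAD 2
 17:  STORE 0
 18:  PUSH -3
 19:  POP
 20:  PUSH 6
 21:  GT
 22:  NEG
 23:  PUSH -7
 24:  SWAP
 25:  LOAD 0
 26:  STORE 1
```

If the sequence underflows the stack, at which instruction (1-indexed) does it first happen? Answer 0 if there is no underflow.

PUSH -4 -> [-4]
POP     -> []
PUSH 2  -> [2]
PUSH -8 -> [2, -8]
SUB     -> [10]
PUSH 25 -> [10, 25]
ADD     -> [35]
PUSH 9  -> [35, 9]
GT      -> [1]
PUSH 3  -> [1, 3]
STORE 2 -> [1]
PUSH 50 -> [1, 50]
MUL     -> [50]
PUSH 49 -> [50, 49]
DIV     -> [1]
LOAD 2  -> [1, 3]
STORE 0 -> [1]
PUSH -3 -> [1, -3]
POP     -> [1]
PUSH 6  -> [1, 6]
GT      -> [0]
NEG     -> [0]
PUSH -7 -> [0, -7]
SWAP    -> [-7, 0]
LOAD 0  -> [-7, 0, 3]
STORE 1 -> [-7, 0]

0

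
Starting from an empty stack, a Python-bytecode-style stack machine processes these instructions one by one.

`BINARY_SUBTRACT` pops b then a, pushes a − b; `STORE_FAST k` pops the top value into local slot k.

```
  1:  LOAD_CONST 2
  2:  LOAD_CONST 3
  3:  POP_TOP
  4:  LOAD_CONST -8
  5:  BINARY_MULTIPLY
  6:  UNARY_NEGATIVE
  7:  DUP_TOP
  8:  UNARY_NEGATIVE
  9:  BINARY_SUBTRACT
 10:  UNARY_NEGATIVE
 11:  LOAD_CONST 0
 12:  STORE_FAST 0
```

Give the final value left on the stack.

LOAD_CONST 2    → [2]
LOAD_CONST 3    → [2, 3]
POP_TOP         → [2]
LOAD_CONST -8   → [2, -8]
BINARY_MULTIPLY → [-16]
UNARY_NEGATIVE  → [16]
DUP_TOP         → [16, 16]
UNARY_NEGATIVE  → [16, -16]
BINARY_SUBTRACT → [32]
UNARY_NEGATIVE  → [-32]
LOAD_CONST 0    → [-32, 0]
STORE_FAST 0    → [-32]

-32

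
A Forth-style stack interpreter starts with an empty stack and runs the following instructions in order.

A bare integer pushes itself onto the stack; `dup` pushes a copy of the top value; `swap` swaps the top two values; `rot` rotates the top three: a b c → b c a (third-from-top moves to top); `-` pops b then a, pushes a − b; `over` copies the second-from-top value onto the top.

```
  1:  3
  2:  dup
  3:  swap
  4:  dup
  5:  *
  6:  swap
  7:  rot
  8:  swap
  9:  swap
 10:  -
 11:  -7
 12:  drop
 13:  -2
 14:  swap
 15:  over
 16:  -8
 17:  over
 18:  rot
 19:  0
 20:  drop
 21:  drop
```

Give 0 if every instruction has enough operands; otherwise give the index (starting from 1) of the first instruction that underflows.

3    -> 3
dup  -> 3 3
swap -> 3 3
dup  -> 3 3 3
*    -> 3 9
swap -> 9 3
rot  — needs 3 operands, stack has 2 → underflow

7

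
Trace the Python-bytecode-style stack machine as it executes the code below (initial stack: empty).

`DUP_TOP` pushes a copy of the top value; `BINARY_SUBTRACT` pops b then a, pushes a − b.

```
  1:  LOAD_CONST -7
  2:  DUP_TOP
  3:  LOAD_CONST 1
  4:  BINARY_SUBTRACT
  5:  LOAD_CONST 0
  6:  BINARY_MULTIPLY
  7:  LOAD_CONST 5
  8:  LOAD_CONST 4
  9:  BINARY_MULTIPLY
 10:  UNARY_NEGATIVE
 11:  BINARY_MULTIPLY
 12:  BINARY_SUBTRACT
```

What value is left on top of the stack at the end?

LOAD_CONST -7    [-7]
DUP_TOP          [-7, -7]
LOAD_CONST 1     [-7, -7, 1]
BINARY_SUBTRACT  [-7, -8]
LOAD_CONST 0     [-7, -8, 0]
BINARY_MULTIPLY  [-7, 0]
LOAD_CONST 5     [-7, 0, 5]
LOAD_CONST 4     [-7, 0, 5, 4]
BINARY_MULTIPLY  [-7, 0, 20]
UNARY_NEGATIVE   [-7, 0, -20]
BINARY_MULTIPLY  [-7, 0]
BINARY_SUBTRACT  [-7]

-7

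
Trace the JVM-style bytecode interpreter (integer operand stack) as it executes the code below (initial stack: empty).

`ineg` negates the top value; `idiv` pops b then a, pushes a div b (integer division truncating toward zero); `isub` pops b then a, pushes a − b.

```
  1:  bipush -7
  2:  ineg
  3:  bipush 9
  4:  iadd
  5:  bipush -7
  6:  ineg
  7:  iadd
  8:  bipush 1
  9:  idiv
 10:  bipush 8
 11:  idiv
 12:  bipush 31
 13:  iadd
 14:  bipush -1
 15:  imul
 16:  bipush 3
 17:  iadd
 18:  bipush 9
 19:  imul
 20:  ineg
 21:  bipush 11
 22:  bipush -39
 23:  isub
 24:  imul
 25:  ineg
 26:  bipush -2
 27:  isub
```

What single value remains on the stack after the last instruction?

-13498

bipush -7  → [-7]
ineg       → [7]
bipush 9   → [7, 9]
iadd       → [16]
bipush -7  → [16, -7]
ineg       → [16, 7]
iadd       → [23]
bipush 1   → [23, 1]
idiv       → [23]
bipush 8   → [23, 8]
idiv       → [2]
bipush 31  → [2, 31]
iadd       → [33]
bipush -1  → [33, -1]
imul       → [-33]
bipush 3   → [-33, 3]
iadd       → [-30]
bipush 9   → [-30, 9]
imul       → [-270]
ineg       → [270]
bipush 11  → [270, 11]
bipush -39 → [270, 11, -39]
isub       → [270, 50]
imul       → [13500]
ineg       → [-13500]
bipush -2  → [-13500, -2]
isub       → [-13498]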